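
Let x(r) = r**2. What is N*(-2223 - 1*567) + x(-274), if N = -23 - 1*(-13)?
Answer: 102976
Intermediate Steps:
N = -10 (N = -23 + 13 = -10)
N*(-2223 - 1*567) + x(-274) = -10*(-2223 - 1*567) + (-274)**2 = -10*(-2223 - 567) + 75076 = -10*(-2790) + 75076 = 27900 + 75076 = 102976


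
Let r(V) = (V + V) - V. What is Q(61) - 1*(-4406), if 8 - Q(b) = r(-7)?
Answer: 4421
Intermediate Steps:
r(V) = V (r(V) = 2*V - V = V)
Q(b) = 15 (Q(b) = 8 - 1*(-7) = 8 + 7 = 15)
Q(61) - 1*(-4406) = 15 - 1*(-4406) = 15 + 4406 = 4421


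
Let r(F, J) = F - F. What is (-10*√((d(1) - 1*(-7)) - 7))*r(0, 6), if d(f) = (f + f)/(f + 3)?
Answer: 0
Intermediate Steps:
r(F, J) = 0
d(f) = 2*f/(3 + f) (d(f) = (2*f)/(3 + f) = 2*f/(3 + f))
(-10*√((d(1) - 1*(-7)) - 7))*r(0, 6) = -10*√((2*1/(3 + 1) - 1*(-7)) - 7)*0 = -10*√((2*1/4 + 7) - 7)*0 = -10*√((2*1*(¼) + 7) - 7)*0 = -10*√((½ + 7) - 7)*0 = -10*√(15/2 - 7)*0 = -5*√2*0 = 0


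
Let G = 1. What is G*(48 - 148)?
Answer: -100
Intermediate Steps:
G*(48 - 148) = 1*(48 - 148) = 1*(-100) = -100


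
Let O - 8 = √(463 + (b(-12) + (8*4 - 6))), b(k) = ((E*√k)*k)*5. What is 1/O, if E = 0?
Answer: -8/425 + √489/425 ≈ 0.033208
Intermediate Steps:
b(k) = 0 (b(k) = ((0*√k)*k)*5 = (0*k)*5 = 0*5 = 0)
O = 8 + √489 (O = 8 + √(463 + (0 + (8*4 - 6))) = 8 + √(463 + (0 + (32 - 6))) = 8 + √(463 + (0 + 26)) = 8 + √(463 + 26) = 8 + √489 ≈ 30.113)
1/O = 1/(8 + √489)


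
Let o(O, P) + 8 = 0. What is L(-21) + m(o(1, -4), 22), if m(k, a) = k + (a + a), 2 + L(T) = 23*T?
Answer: -449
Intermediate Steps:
o(O, P) = -8 (o(O, P) = -8 + 0 = -8)
L(T) = -2 + 23*T
m(k, a) = k + 2*a
L(-21) + m(o(1, -4), 22) = (-2 + 23*(-21)) + (-8 + 2*22) = (-2 - 483) + (-8 + 44) = -485 + 36 = -449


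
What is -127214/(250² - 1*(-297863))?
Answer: -127214/360363 ≈ -0.35302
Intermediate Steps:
-127214/(250² - 1*(-297863)) = -127214/(62500 + 297863) = -127214/360363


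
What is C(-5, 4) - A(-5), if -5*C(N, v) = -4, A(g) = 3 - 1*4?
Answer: 9/5 ≈ 1.8000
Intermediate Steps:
A(g) = -1 (A(g) = 3 - 4 = -1)
C(N, v) = ⅘ (C(N, v) = -⅕*(-4) = ⅘)
C(-5, 4) - A(-5) = ⅘ - 1*(-1) = ⅘ + 1 = 9/5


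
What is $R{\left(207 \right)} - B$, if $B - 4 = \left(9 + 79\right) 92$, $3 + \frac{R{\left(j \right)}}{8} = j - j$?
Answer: $-8124$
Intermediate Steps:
$R{\left(j \right)} = -24$ ($R{\left(j \right)} = -24 + 8 \left(j - j\right) = -24 + 8 \cdot 0 = -24 + 0 = -24$)
$B = 8100$ ($B = 4 + \left(9 + 79\right) 92 = 4 + 88 \cdot 92 = 4 + 8096 = 8100$)
$R{\left(207 \right)} - B = -24 - 8100 = -8124$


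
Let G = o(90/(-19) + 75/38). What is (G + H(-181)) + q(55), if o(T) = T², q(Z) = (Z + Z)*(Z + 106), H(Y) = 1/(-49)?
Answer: 1253627541/70756 ≈ 17718.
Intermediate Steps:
H(Y) = -1/49
q(Z) = 2*Z*(106 + Z) (q(Z) = (2*Z)*(106 + Z) = 2*Z*(106 + Z))
G = 11025/1444 (G = (90/(-19) + 75/38)² = (90*(-1/19) + 75*(1/38))² = (-90/19 + 75/38)² = (-105/38)² = 11025/1444 ≈ 7.6350)
(G + H(-181)) + q(55) = (11025/1444 - 1/49) + 2*55*(106 + 55) = 538781/70756 + 2*55*161 = 538781/70756 + 17710 = 1253627541/70756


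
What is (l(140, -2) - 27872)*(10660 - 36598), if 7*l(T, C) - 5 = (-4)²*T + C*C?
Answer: 5002272990/7 ≈ 7.1461e+8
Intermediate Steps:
l(T, C) = 5/7 + C²/7 + 16*T/7 (l(T, C) = 5/7 + ((-4)²*T + C*C)/7 = 5/7 + (16*T + C²)/7 = 5/7 + (C² + 16*T)/7 = 5/7 + (C²/7 + 16*T/7) = 5/7 + C²/7 + 16*T/7)
(l(140, -2) - 27872)*(10660 - 36598) = ((5/7 + (⅐)*(-2)² + (16/7)*140) - 27872)*(10660 - 36598) = ((5/7 + (⅐)*4 + 320) - 27872)*(-25938) = ((5/7 + 4/7 + 320) - 27872)*(-25938) = (2249/7 - 27872)*(-25938) = -192855/7*(-25938) = 5002272990/7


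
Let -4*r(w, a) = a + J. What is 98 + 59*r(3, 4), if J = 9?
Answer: -375/4 ≈ -93.750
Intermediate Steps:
r(w, a) = -9/4 - a/4 (r(w, a) = -(a + 9)/4 = -(9 + a)/4 = -9/4 - a/4)
98 + 59*r(3, 4) = 98 + 59*(-9/4 - ¼*4) = 98 + 59*(-9/4 - 1) = 98 + 59*(-13/4) = 98 - 767/4 = -375/4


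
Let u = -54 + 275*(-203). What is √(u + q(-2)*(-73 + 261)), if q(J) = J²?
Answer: I*√55127 ≈ 234.79*I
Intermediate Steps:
u = -55879 (u = -54 - 55825 = -55879)
√(u + q(-2)*(-73 + 261)) = √(-55879 + (-2)²*(-73 + 261)) = √(-55879 + 4*188) = √(-55879 + 752) = √(-55127) = I*√55127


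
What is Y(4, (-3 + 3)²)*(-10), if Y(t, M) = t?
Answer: -40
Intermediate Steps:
Y(4, (-3 + 3)²)*(-10) = 4*(-10) = -40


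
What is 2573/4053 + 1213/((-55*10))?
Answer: -3501139/2229150 ≈ -1.5706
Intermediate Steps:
2573/4053 + 1213/((-55*10)) = 2573*(1/4053) + 1213/(-550) = 2573/4053 + 1213*(-1/550) = 2573/4053 - 1213/550 = -3501139/2229150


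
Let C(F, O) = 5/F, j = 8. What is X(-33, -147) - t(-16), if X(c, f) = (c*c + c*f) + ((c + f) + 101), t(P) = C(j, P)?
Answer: 46883/8 ≈ 5860.4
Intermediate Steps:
t(P) = 5/8
X(c, f) = 101 + c + f + c**2 + c*f (X(c, f) = (c**2 + c*f) + (101 + c + f) = 101 + c + f + c**2 + c*f)
X(-33, -147) - t(-16) = (101 - 33 - 147 + (-33)**2 - 33*(-147)) - 1*5/8 = (101 - 33 - 147 + 1089 + 4851) - 5/8 = 5861 - 5/8 = 46883/8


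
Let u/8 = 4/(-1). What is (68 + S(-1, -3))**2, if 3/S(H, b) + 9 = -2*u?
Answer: 14010049/3025 ≈ 4631.4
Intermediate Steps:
u = -32 (u = 8*(4/(-1)) = 8*(4*(-1)) = 8*(-4) = -32)
S(H, b) = 3/55 (S(H, b) = 3/(-9 - 2*(-32)) = 3/(-9 + 64) = 3/55)
(68 + S(-1, -3))**2 = (68 + 3/55)**2 = (3743/55)**2 = 14010049/3025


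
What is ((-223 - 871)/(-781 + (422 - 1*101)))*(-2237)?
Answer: -1223639/230 ≈ -5320.2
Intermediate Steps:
((-223 - 871)/(-781 + (422 - 1*101)))*(-2237) = -1094/(-781 + (422 - 101))*(-2237) = -1094/(-781 + 321)*(-2237) = -1094/(-460)*(-2237) = -1094*(-1/460)*(-2237) = (547/230)*(-2237) = -1223639/230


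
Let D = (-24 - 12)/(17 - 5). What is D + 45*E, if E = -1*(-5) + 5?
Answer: 447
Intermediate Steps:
E = 10 (E = 5 + 5 = 10)
D = -3 (D = -36/12 = -36*1/12 = -3)
D + 45*E = -3 + 45*10 = -3 + 450 = 447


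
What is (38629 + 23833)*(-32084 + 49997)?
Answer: 1118881806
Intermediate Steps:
(38629 + 23833)*(-32084 + 49997) = 62462*17913 = 1118881806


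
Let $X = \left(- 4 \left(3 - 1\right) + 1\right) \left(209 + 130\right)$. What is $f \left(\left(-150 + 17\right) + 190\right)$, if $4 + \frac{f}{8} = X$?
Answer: $-1083912$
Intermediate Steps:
$X = -2373$ ($X = \left(\left(-4\right) 2 + 1\right) 339 = \left(-8 + 1\right) 339 = \left(-7\right) 339 = -2373$)
$f = -19016$ ($f = -32 + 8 \left(-2373\right) = -32 - 18984 = -19016$)
$f \left(\left(-150 + 17\right) + 190\right) = - 19016 \left(\left(-150 + 17\right) + 190\right) = - 19016 \left(-133 + 190\right) = \left(-19016\right) 57 = -1083912$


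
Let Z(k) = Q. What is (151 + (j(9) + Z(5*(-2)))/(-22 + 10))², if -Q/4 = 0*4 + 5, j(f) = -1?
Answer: 373321/16 ≈ 23333.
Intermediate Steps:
Q = -20 (Q = -4*(0*4 + 5) = -4*(0 + 5) = -4*5 = -20)
Z(k) = -20
(151 + (j(9) + Z(5*(-2)))/(-22 + 10))² = (151 + (-1 - 20)/(-22 + 10))² = (151 - 21/(-12))² = (151 - 21*(-1/12))² = (151 + 7/4)² = (611/4)² = 373321/16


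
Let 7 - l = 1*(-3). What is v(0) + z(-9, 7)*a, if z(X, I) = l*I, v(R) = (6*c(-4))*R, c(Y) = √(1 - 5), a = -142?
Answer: -9940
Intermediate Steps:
l = 10 (l = 7 - (-3) = 7 - 1*(-3) = 7 + 3 = 10)
c(Y) = 2*I (c(Y) = √(-4) = 2*I)
v(R) = 12*I*R (v(R) = (6*(2*I))*R = (12*I)*R = 12*I*R)
z(X, I) = 10*I
v(0) + z(-9, 7)*a = 12*I*0 + (10*7)*(-142) = 0 + 70*(-142) = 0 - 9940 = -9940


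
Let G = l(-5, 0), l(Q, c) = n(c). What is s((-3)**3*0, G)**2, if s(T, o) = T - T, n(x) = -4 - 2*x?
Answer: 0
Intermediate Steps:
l(Q, c) = -4 - 2*c
G = -4 (G = -4 - 2*0 = -4 + 0 = -4)
s(T, o) = 0
s((-3)**3*0, G)**2 = 0**2 = 0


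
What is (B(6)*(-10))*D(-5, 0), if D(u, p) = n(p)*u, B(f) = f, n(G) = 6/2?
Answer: 900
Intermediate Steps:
n(G) = 3 (n(G) = 6*(1/2) = 3)
D(u, p) = 3*u
(B(6)*(-10))*D(-5, 0) = (6*(-10))*(3*(-5)) = -60*(-15) = 900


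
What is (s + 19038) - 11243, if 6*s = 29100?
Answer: 12645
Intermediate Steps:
s = 4850 (s = (1/6)*29100 = 4850)
(s + 19038) - 11243 = (4850 + 19038) - 11243 = 23888 - 11243 = 12645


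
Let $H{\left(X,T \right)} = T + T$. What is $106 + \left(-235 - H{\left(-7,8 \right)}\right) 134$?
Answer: $-33528$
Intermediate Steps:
$H{\left(X,T \right)} = 2 T$
$106 + \left(-235 - H{\left(-7,8 \right)}\right) 134 = 106 + \left(-235 - 2 \cdot 8\right) 134 = 106 + \left(-235 - 16\right) 134 = 106 - 33634 = -33528$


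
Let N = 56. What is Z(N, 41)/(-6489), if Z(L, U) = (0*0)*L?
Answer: 0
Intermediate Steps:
Z(L, U) = 0 (Z(L, U) = 0*L = 0)
Z(N, 41)/(-6489) = 0/(-6489) = 0*(-1/6489) = 0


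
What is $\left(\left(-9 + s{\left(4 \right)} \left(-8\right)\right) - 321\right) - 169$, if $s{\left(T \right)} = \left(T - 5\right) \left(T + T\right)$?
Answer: $-435$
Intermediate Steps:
$s{\left(T \right)} = 2 T \left(-5 + T\right)$ ($s{\left(T \right)} = \left(-5 + T\right) 2 T = 2 T \left(-5 + T\right)$)
$\left(\left(-9 + s{\left(4 \right)} \left(-8\right)\right) - 321\right) - 169 = \left(\left(-9 + 2 \cdot 4 \left(-5 + 4\right) \left(-8\right)\right) - 321\right) - 169 = \left(\left(-9 + 2 \cdot 4 \left(-1\right) \left(-8\right)\right) - 321\right) - 169 = \left(\left(-9 - -64\right) - 321\right) - 169 = \left(\left(-9 + 64\right) - 321\right) - 169 = \left(55 - 321\right) - 169 = -266 - 169 = -435$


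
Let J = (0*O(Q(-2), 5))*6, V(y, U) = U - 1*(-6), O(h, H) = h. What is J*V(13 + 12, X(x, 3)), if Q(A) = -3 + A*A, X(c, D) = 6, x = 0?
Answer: 0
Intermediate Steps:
Q(A) = -3 + A²
V(y, U) = 6 + U (V(y, U) = U + 6 = 6 + U)
J = 0 (J = (0*(-3 + (-2)²))*6 = (0*(-3 + 4))*6 = (0*1)*6 = 0*6 = 0)
J*V(13 + 12, X(x, 3)) = 0*(6 + 6) = 0*12 = 0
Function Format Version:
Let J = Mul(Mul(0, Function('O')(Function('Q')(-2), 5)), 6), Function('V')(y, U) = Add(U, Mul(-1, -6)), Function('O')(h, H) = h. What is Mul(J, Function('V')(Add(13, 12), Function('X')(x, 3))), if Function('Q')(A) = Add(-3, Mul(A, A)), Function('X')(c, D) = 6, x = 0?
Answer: 0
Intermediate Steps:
Function('Q')(A) = Add(-3, Pow(A, 2))
Function('V')(y, U) = Add(6, U) (Function('V')(y, U) = Add(U, 6) = Add(6, U))
J = 0 (J = Mul(Mul(0, Add(-3, Pow(-2, 2))), 6) = Mul(Mul(0, Add(-3, 4)), 6) = Mul(Mul(0, 1), 6) = Mul(0, 6) = 0)
Mul(J, Function('V')(Add(13, 12), Function('X')(x, 3))) = Mul(0, Add(6, 6)) = Mul(0, 12) = 0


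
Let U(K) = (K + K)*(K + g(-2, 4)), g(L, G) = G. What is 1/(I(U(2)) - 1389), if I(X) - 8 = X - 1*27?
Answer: -1/1384 ≈ -0.00072254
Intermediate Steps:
U(K) = 2*K*(4 + K) (U(K) = (K + K)*(K + 4) = (2*K)*(4 + K) = 2*K*(4 + K))
I(X) = -19 + X (I(X) = 8 + (X - 1*27) = 8 + (X - 27) = 8 + (-27 + X) = -19 + X)
1/(I(U(2)) - 1389) = 1/((-19 + 2*2*(4 + 2)) - 1389) = 1/((-19 + 2*2*6) - 1389) = 1/((-19 + 24) - 1389) = 1/(5 - 1389) = 1/(-1384) = -1/1384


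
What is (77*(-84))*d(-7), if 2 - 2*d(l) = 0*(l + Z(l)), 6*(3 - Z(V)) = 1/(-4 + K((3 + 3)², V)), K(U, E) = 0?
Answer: -6468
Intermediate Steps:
Z(V) = 73/24 (Z(V) = 3 - 1/(6*(-4 + 0)) = 3 - ⅙/(-4) = 3 - ⅙*(-¼) = 3 + 1/24 = 73/24)
d(l) = 1 (d(l) = 1 - 0*(l + 73/24) = 1 - 0*(73/24 + l) = 1 - ½*0 = 1 + 0 = 1)
(77*(-84))*d(-7) = (77*(-84))*1 = -6468*1 = -6468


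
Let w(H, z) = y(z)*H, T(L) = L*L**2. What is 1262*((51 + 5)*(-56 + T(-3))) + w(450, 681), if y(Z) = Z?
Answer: -5559326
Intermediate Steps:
T(L) = L**3
w(H, z) = H*z (w(H, z) = z*H = H*z)
1262*((51 + 5)*(-56 + T(-3))) + w(450, 681) = 1262*((51 + 5)*(-56 + (-3)**3)) + 450*681 = 1262*(56*(-56 - 27)) + 306450 = 1262*(56*(-83)) + 306450 = 1262*(-4648) + 306450 = -5865776 + 306450 = -5559326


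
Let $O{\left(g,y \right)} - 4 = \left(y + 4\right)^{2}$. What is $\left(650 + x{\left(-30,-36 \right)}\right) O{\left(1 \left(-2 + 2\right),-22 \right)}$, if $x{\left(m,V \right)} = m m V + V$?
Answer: $-10425808$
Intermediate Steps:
$x{\left(m,V \right)} = V + V m^{2}$ ($x{\left(m,V \right)} = m^{2} V + V = V m^{2} + V = V + V m^{2}$)
$O{\left(g,y \right)} = 4 + \left(4 + y\right)^{2}$ ($O{\left(g,y \right)} = 4 + \left(y + 4\right)^{2} = 4 + \left(4 + y\right)^{2}$)
$\left(650 + x{\left(-30,-36 \right)}\right) O{\left(1 \left(-2 + 2\right),-22 \right)} = \left(650 - 36 \left(1 + \left(-30\right)^{2}\right)\right) \left(4 + \left(4 - 22\right)^{2}\right) = \left(650 - 36 \left(1 + 900\right)\right) \left(4 + \left(-18\right)^{2}\right) = \left(650 - 32436\right) \left(4 + 324\right) = \left(650 - 32436\right) 328 = \left(-31786\right) 328 = -10425808$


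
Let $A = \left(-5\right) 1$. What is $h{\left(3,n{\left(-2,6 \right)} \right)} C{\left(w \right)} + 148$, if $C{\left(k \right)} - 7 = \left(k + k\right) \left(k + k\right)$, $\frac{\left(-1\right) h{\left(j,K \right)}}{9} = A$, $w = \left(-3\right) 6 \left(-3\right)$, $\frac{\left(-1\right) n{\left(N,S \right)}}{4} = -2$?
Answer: $525343$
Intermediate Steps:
$n{\left(N,S \right)} = 8$ ($n{\left(N,S \right)} = \left(-4\right) \left(-2\right) = 8$)
$w = 54$ ($w = \left(-18\right) \left(-3\right) = 54$)
$A = -5$
$h{\left(j,K \right)} = 45$ ($h{\left(j,K \right)} = \left(-9\right) \left(-5\right) = 45$)
$C{\left(k \right)} = 7 + 4 k^{2}$ ($C{\left(k \right)} = 7 + \left(k + k\right) \left(k + k\right) = 7 + 2 k 2 k = 7 + 4 k^{2}$)
$h{\left(3,n{\left(-2,6 \right)} \right)} C{\left(w \right)} + 148 = 45 \left(7 + 4 \cdot 54^{2}\right) + 148 = 45 \left(7 + 4 \cdot 2916\right) + 148 = 45 \left(7 + 11664\right) + 148 = 45 \cdot 11671 + 148 = 525195 + 148 = 525343$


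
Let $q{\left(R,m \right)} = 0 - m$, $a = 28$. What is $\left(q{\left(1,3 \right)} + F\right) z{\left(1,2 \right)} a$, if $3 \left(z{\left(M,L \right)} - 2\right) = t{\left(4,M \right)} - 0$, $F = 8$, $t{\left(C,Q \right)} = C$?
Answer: $\frac{1400}{3} \approx 466.67$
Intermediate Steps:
$q{\left(R,m \right)} = - m$
$z{\left(M,L \right)} = \frac{10}{3}$ ($z{\left(M,L \right)} = 2 + \frac{4 - 0}{3} = 2 + \frac{4 + 0}{3} = 2 + \frac{1}{3} \cdot 4 = 2 + \frac{4}{3} = \frac{10}{3}$)
$\left(q{\left(1,3 \right)} + F\right) z{\left(1,2 \right)} a = \left(\left(-1\right) 3 + 8\right) \frac{10}{3} \cdot 28 = \left(-3 + 8\right) \frac{10}{3} \cdot 28 = 5 \cdot \frac{10}{3} \cdot 28 = \frac{50}{3} \cdot 28 = \frac{1400}{3}$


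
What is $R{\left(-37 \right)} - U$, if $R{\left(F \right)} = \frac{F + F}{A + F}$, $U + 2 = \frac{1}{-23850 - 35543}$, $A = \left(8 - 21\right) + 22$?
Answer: $\frac{3860559}{831502} \approx 4.6429$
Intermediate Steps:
$A = 9$ ($A = -13 + 22 = 9$)
$U = - \frac{118787}{59393}$ ($U = -2 + \frac{1}{-23850 - 35543} = -2 + \frac{1}{-59393} = -2 - \frac{1}{59393} = - \frac{118787}{59393} \approx -2.0$)
$R{\left(F \right)} = \frac{2 F}{9 + F}$ ($R{\left(F \right)} = \frac{F + F}{9 + F} = \frac{2 F}{9 + F}$)
$R{\left(-37 \right)} - U = 2 \left(-37\right) \frac{1}{9 - 37} - - \frac{118787}{59393} = 2 \left(-37\right) \frac{1}{-28} + \frac{118787}{59393} = 2 \left(-37\right) \left(- \frac{1}{28}\right) + \frac{118787}{59393} = \frac{37}{14} + \frac{118787}{59393} = \frac{3860559}{831502}$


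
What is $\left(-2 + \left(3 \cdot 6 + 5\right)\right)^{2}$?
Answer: $441$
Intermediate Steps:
$\left(-2 + \left(3 \cdot 6 + 5\right)\right)^{2} = \left(-2 + \left(18 + 5\right)\right)^{2} = \left(-2 + 23\right)^{2} = 21^{2} = 441$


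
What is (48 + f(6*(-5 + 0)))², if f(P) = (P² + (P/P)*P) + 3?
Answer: 848241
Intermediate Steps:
f(P) = 3 + P + P² (f(P) = (P² + 1*P) + 3 = (P² + P) + 3 = (P + P²) + 3 = 3 + P + P²)
(48 + f(6*(-5 + 0)))² = (48 + (3 + 6*(-5 + 0) + (6*(-5 + 0))²))² = (48 + (3 + 6*(-5) + (6*(-5))²))² = (48 + (3 - 30 + (-30)²))² = (48 + (3 - 30 + 900))² = (48 + 873)² = 921² = 848241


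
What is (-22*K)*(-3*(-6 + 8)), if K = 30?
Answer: 3960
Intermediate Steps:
(-22*K)*(-3*(-6 + 8)) = (-22*30)*(-3*(-6 + 8)) = -(-1980)*2 = -660*(-6) = 3960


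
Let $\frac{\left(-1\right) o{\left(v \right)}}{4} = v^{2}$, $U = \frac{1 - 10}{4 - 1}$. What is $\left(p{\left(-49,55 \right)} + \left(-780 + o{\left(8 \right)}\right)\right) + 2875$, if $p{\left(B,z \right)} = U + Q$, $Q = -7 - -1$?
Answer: $1830$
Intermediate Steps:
$U = -3$ ($U = - \frac{9}{3} = \left(-9\right) \frac{1}{3} = -3$)
$Q = -6$ ($Q = -7 + 1 = -6$)
$o{\left(v \right)} = - 4 v^{2}$
$p{\left(B,z \right)} = -9$ ($p{\left(B,z \right)} = -3 - 6 = -9$)
$\left(p{\left(-49,55 \right)} + \left(-780 + o{\left(8 \right)}\right)\right) + 2875 = \left(-9 - \left(780 + 4 \cdot 8^{2}\right)\right) + 2875 = \left(-9 - 1036\right) + 2875 = -1045 + 2875 = 1830$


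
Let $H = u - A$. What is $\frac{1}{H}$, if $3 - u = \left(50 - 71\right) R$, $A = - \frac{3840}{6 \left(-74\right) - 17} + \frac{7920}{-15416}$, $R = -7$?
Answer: $- \frac{888347}{134865258} \approx -0.0065869$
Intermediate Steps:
$A = \frac{6943290}{888347}$ ($A = - \frac{3840}{-444 - 17} + 7920 \left(- \frac{1}{15416}\right) = - \frac{3840}{-461} - \frac{990}{1927} = \left(-3840\right) \left(- \frac{1}{461}\right) - \frac{990}{1927} = \frac{3840}{461} - \frac{990}{1927} = \frac{6943290}{888347} \approx 7.816$)
$u = -144$ ($u = 3 - \left(50 - 71\right) \left(-7\right) = 3 - \left(-21\right) \left(-7\right) = 3 - 147 = -144$)
$H = - \frac{134865258}{888347}$ ($H = -144 - \frac{6943290}{888347} = - \frac{134865258}{888347} \approx -151.82$)
$\frac{1}{H} = \frac{1}{- \frac{134865258}{888347}} = - \frac{888347}{134865258}$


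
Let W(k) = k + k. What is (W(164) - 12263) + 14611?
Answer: 2676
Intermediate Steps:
W(k) = 2*k
(W(164) - 12263) + 14611 = (2*164 - 12263) + 14611 = (328 - 12263) + 14611 = -11935 + 14611 = 2676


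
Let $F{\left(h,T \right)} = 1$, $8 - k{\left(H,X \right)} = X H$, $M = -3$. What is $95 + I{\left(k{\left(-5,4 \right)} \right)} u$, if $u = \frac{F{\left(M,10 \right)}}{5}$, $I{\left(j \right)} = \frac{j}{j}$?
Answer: $\frac{476}{5} \approx 95.2$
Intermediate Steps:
$k{\left(H,X \right)} = 8 - H X$ ($k{\left(H,X \right)} = 8 - X H = 8 - H X$)
$I{\left(j \right)} = 1$
$u = \frac{1}{5}$ ($u = 1 \cdot \frac{1}{5} = \frac{1}{5} \approx 0.2$)
$95 + I{\left(k{\left(-5,4 \right)} \right)} u = 95 + 1 \cdot \frac{1}{5} = 95 + \frac{1}{5} = \frac{476}{5}$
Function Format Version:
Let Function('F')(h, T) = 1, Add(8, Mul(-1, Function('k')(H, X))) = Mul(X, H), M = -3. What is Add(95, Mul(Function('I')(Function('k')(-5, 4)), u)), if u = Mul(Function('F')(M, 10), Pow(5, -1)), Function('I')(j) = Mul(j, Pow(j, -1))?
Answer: Rational(476, 5) ≈ 95.200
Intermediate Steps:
Function('k')(H, X) = Add(8, Mul(-1, H, X)) (Function('k')(H, X) = Add(8, Mul(-1, Mul(X, H))) = Add(8, Mul(-1, Mul(H, X))) = Add(8, Mul(-1, H, X)))
Function('I')(j) = 1
u = Rational(1, 5) (u = Mul(1, Pow(5, -1)) = Mul(1, Rational(1, 5)) = Rational(1, 5) ≈ 0.20000)
Add(95, Mul(Function('I')(Function('k')(-5, 4)), u)) = Add(95, Mul(1, Rational(1, 5))) = Add(95, Rational(1, 5)) = Rational(476, 5)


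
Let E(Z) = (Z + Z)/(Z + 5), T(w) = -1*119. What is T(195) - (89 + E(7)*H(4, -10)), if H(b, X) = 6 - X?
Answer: -680/3 ≈ -226.67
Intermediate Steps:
T(w) = -119
E(Z) = 2*Z/(5 + Z) (E(Z) = (2*Z)/(5 + Z) = 2*Z/(5 + Z))
T(195) - (89 + E(7)*H(4, -10)) = -119 - (89 + (2*7/(5 + 7))*(6 - 1*(-10))) = -119 - (89 + (2*7/12)*(6 + 10)) = -119 - (89 + (2*7*(1/12))*16) = -119 - (89 + (7/6)*16) = -119 - (89 + 56/3) = -119 - 1*323/3 = -119 - 323/3 = -680/3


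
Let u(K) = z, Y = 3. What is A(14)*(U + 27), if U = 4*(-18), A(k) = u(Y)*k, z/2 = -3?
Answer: 3780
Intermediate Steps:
z = -6 (z = 2*(-3) = -6)
u(K) = -6
A(k) = -6*k
U = -72
A(14)*(U + 27) = (-6*14)*(-72 + 27) = -84*(-45) = 3780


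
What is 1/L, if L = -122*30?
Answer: -1/3660 ≈ -0.00027322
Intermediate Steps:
L = -3660
1/L = 1/(-3660) = -1/3660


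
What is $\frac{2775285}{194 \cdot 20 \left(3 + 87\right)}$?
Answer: $\frac{61673}{7760} \approx 7.9475$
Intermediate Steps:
$\frac{2775285}{194 \cdot 20 \left(3 + 87\right)} = \frac{2775285}{3880 \cdot 90} = \frac{2775285}{349200} = 2775285 \cdot \frac{1}{349200} = \frac{61673}{7760}$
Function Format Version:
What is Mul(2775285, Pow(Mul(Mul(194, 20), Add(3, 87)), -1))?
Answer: Rational(61673, 7760) ≈ 7.9475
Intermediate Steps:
Mul(2775285, Pow(Mul(Mul(194, 20), Add(3, 87)), -1)) = Mul(2775285, Pow(Mul(3880, 90), -1)) = Mul(2775285, Pow(349200, -1)) = Mul(2775285, Rational(1, 349200)) = Rational(61673, 7760)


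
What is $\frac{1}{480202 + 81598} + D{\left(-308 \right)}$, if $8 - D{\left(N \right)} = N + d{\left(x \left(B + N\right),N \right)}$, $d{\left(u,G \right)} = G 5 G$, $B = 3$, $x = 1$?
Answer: $- \frac{266295447199}{561800} \approx -4.74 \cdot 10^{5}$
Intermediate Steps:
$d{\left(u,G \right)} = 5 G^{2}$ ($d{\left(u,G \right)} = 5 G G = 5 G^{2}$)
$D{\left(N \right)} = 8 - N - 5 N^{2}$ ($D{\left(N \right)} = 8 - \left(N + 5 N^{2}\right) = 8 - N - 5 N^{2}$)
$\frac{1}{480202 + 81598} + D{\left(-308 \right)} = \frac{1}{480202 + 81598} - \left(-316 + 474320\right) = \frac{1}{561800} + \left(8 + 308 - 474320\right) = \frac{1}{561800} - 474004 = - \frac{266295447199}{561800}$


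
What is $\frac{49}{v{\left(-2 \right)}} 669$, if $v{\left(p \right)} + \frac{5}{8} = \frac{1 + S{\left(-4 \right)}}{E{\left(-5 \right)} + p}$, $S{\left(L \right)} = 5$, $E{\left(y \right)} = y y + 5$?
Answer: $- \frac{1835736}{23} \approx -79815.0$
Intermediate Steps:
$E{\left(y \right)} = 5 + y^{2}$ ($E{\left(y \right)} = y^{2} + 5 = 5 + y^{2}$)
$v{\left(p \right)} = - \frac{5}{8} + \frac{6}{30 + p}$ ($v{\left(p \right)} = - \frac{5}{8} + \frac{1 + 5}{\left(5 + \left(-5\right)^{2}\right) + p} = - \frac{5}{8} + \frac{6}{\left(5 + 25\right) + p} = - \frac{5}{8} + \frac{6}{30 + p}$)
$\frac{49}{v{\left(-2 \right)}} 669 = \frac{49}{\frac{1}{8} \frac{1}{30 - 2} \left(-102 - -10\right)} 669 = \frac{49}{\frac{1}{8} \cdot \frac{1}{28} \left(-102 + 10\right)} 669 = \frac{49}{\frac{1}{8} \cdot \frac{1}{28} \left(-92\right)} 669 = \frac{49}{- \frac{23}{56}} \cdot 669 = 49 \left(- \frac{56}{23}\right) 669 = \left(- \frac{2744}{23}\right) 669 = - \frac{1835736}{23}$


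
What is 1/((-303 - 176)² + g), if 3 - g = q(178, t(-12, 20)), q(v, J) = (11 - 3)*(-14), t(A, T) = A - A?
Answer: 1/229556 ≈ 4.3562e-6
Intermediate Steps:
t(A, T) = 0
q(v, J) = -112 (q(v, J) = 8*(-14) = -112)
g = 115 (g = 3 - 1*(-112) = 3 + 112 = 115)
1/((-303 - 176)² + g) = 1/((-303 - 176)² + 115) = 1/((-479)² + 115) = 1/(229441 + 115) = 1/229556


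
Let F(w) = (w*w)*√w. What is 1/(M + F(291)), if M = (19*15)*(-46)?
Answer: 4370/695517270117 + 9409*√291/231839090039 ≈ 6.9860e-7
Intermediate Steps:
F(w) = w^(5/2) (F(w) = w²*√w = w^(5/2))
M = -13110 (M = 285*(-46) = -13110)
1/(M + F(291)) = 1/(-13110 + 291^(5/2)) = 1/(-13110 + 84681*√291)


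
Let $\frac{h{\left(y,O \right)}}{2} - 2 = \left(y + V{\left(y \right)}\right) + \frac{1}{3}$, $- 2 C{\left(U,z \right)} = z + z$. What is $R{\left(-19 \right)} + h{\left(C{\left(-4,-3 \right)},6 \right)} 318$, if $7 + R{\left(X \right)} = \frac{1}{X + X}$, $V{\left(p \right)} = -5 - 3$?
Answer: $- \frac{64715}{38} \approx -1703.0$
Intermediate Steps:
$C{\left(U,z \right)} = - z$ ($C{\left(U,z \right)} = - \frac{z + z}{2} = - \frac{2 z}{2} = - z$)
$V{\left(p \right)} = -8$ ($V{\left(p \right)} = -5 - 3 = -8$)
$R{\left(X \right)} = -7 + \frac{1}{2 X}$ ($R{\left(X \right)} = -7 + \frac{1}{X + X} = -7 + \frac{1}{2 X}$)
$h{\left(y,O \right)} = - \frac{34}{3} + 2 y$ ($h{\left(y,O \right)} = 4 + 2 \left(\left(y - 8\right) + \frac{1}{3}\right) = 4 + 2 \left(\left(-8 + y\right) + \frac{1}{3}\right) = 4 + 2 \left(- \frac{23}{3} + y\right) = 4 + \left(- \frac{46}{3} + 2 y\right) = - \frac{34}{3} + 2 y$)
$R{\left(-19 \right)} + h{\left(C{\left(-4,-3 \right)},6 \right)} 318 = \left(-7 + \frac{1}{2 \left(-19\right)}\right) + \left(- \frac{34}{3} + 2 \left(\left(-1\right) \left(-3\right)\right)\right) 318 = \left(-7 + \frac{1}{2} \left(- \frac{1}{19}\right)\right) + \left(- \frac{34}{3} + 2 \cdot 3\right) 318 = \left(-7 - \frac{1}{38}\right) + \left(- \frac{34}{3} + 6\right) 318 = - \frac{267}{38} - 1696 = - \frac{64715}{38}$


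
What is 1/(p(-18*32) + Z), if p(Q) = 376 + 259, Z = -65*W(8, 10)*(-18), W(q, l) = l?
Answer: 1/12335 ≈ 8.1070e-5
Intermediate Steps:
Z = 11700 (Z = -65*10*(-18) = -650*(-18) = 11700)
p(Q) = 635
1/(p(-18*32) + Z) = 1/(635 + 11700) = 1/12335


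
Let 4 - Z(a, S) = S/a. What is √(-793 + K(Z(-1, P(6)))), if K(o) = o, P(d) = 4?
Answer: I*√785 ≈ 28.018*I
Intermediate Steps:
Z(a, S) = 4 - S/a
√(-793 + K(Z(-1, P(6)))) = √(-793 + (4 - 1*4/(-1))) = √(-793 + (4 - 1*4*(-1))) = √(-793 + (4 + 4)) = √(-793 + 8) = √(-785) = I*√785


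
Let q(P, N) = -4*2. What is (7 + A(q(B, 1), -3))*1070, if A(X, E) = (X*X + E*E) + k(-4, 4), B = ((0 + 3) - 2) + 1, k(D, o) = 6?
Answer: 92020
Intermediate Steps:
B = 2 (B = (3 - 2) + 1 = 1 + 1 = 2)
q(P, N) = -8
A(X, E) = 6 + E² + X² (A(X, E) = (X*X + E*E) + 6 = (X² + E²) + 6 = (E² + X²) + 6 = 6 + E² + X²)
(7 + A(q(B, 1), -3))*1070 = (7 + (6 + (-3)² + (-8)²))*1070 = (7 + (6 + 9 + 64))*1070 = (7 + 79)*1070 = 86*1070 = 92020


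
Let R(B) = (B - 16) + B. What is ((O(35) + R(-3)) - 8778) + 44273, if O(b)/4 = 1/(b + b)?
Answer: 1241557/35 ≈ 35473.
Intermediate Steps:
O(b) = 2/b (O(b) = 4/(b + b) = 4/((2*b)) = 4*(1/(2*b)) = 2/b)
R(B) = -16 + 2*B (R(B) = (-16 + B) + B = -16 + 2*B)
((O(35) + R(-3)) - 8778) + 44273 = ((2/35 + (-16 + 2*(-3))) - 8778) + 44273 = ((2*(1/35) + (-16 - 6)) - 8778) + 44273 = ((2/35 - 22) - 8778) + 44273 = (-768/35 - 8778) + 44273 = -307998/35 + 44273 = 1241557/35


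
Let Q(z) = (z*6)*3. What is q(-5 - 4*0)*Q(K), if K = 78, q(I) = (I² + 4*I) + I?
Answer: 0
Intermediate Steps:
q(I) = I² + 5*I
Q(z) = 18*z (Q(z) = (6*z)*3 = 18*z)
q(-5 - 4*0)*Q(K) = ((-5 - 4*0)*(5 + (-5 - 4*0)))*(18*78) = ((-5 + 0)*(5 + (-5 + 0)))*1404 = -5*(5 - 5)*1404 = -5*0*1404 = 0*1404 = 0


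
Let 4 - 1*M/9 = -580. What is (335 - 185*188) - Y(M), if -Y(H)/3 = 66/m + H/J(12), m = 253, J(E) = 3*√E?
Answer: -792217/23 + 876*√3 ≈ -32927.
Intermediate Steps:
M = 5256 (M = 36 - 9*(-580) = 36 + 5220 = 5256)
Y(H) = -18/23 - H*√3/6 (Y(H) = -3*(66/253 + H/((3*√12))) = -3*(66*(1/253) + H/((3*(2*√3)))) = -3*(6/23 + H/((6*√3))) = -3*(6/23 + H*(√3/18)) = -3*(6/23 + H*√3/18) = -18/23 - H*√3/6)
(335 - 185*188) - Y(M) = (335 - 185*188) - (-18/23 - ⅙*5256*√3) = (335 - 34780) - (-18/23 - 876*√3) = -34445 + (18/23 + 876*√3) = -792217/23 + 876*√3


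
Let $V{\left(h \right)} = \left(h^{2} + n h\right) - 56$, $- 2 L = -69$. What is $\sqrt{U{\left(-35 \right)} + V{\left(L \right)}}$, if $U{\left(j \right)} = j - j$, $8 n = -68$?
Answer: $29$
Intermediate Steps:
$n = - \frac{17}{2}$ ($n = \frac{1}{8} \left(-68\right) = - \frac{17}{2} \approx -8.5$)
$L = \frac{69}{2}$ ($L = \left(- \frac{1}{2}\right) \left(-69\right) = \frac{69}{2} \approx 34.5$)
$V{\left(h \right)} = -56 + h^{2} - \frac{17 h}{2}$ ($V{\left(h \right)} = \left(h^{2} - \frac{17 h}{2}\right) - 56 = -56 + h^{2} - \frac{17 h}{2}$)
$U{\left(j \right)} = 0$
$\sqrt{U{\left(-35 \right)} + V{\left(L \right)}} = \sqrt{0 - \left(\frac{1397}{4} - \frac{4761}{4}\right)} = \sqrt{0 - -841} = \sqrt{0 + 841} = \sqrt{841} = 29$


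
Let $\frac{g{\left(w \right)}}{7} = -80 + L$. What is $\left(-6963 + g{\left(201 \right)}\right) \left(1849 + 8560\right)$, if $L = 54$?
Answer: $-74372305$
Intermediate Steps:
$g{\left(w \right)} = -182$ ($g{\left(w \right)} = 7 \left(-80 + 54\right) = 7 \left(-26\right) = -182$)
$\left(-6963 + g{\left(201 \right)}\right) \left(1849 + 8560\right) = \left(-6963 - 182\right) \left(1849 + 8560\right) = \left(-7145\right) 10409 = -74372305$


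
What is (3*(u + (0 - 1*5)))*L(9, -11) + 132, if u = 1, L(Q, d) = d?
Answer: 264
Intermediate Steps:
(3*(u + (0 - 1*5)))*L(9, -11) + 132 = (3*(1 + (0 - 1*5)))*(-11) + 132 = (3*(1 + (0 - 5)))*(-11) + 132 = (3*(1 - 5))*(-11) + 132 = (3*(-4))*(-11) + 132 = -12*(-11) + 132 = 132 + 132 = 264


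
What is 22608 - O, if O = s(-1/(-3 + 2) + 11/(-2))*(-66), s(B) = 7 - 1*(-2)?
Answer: 23202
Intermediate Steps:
s(B) = 9 (s(B) = 7 + 2 = 9)
O = -594 (O = 9*(-66) = -594)
22608 - O = 22608 - 1*(-594) = 22608 + 594 = 23202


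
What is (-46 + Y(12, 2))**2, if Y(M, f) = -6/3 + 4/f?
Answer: 2116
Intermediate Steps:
Y(M, f) = -2 + 4/f (Y(M, f) = -6*1/3 + 4/f = -2 + 4/f)
(-46 + Y(12, 2))**2 = (-46 + (-2 + 4/2))**2 = (-46 + (-2 + 4*(1/2)))**2 = (-46 + (-2 + 2))**2 = (-46 + 0)**2 = (-46)**2 = 2116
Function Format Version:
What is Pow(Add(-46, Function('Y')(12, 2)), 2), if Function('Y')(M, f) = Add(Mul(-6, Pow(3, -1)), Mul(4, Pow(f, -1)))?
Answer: 2116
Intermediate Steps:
Function('Y')(M, f) = Add(-2, Mul(4, Pow(f, -1))) (Function('Y')(M, f) = Add(Mul(-6, Rational(1, 3)), Mul(4, Pow(f, -1))) = Add(-2, Mul(4, Pow(f, -1))))
Pow(Add(-46, Function('Y')(12, 2)), 2) = Pow(Add(-46, Add(-2, Mul(4, Pow(2, -1)))), 2) = Pow(Add(-46, Add(-2, Mul(4, Rational(1, 2)))), 2) = Pow(Add(-46, Add(-2, 2)), 2) = Pow(Add(-46, 0), 2) = Pow(-46, 2) = 2116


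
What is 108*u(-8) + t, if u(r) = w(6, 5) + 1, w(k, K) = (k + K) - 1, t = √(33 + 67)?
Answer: 1198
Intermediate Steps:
t = 10 (t = √100 = 10)
w(k, K) = -1 + K + k (w(k, K) = (K + k) - 1 = -1 + K + k)
u(r) = 11 (u(r) = (-1 + 5 + 6) + 1 = 10 + 1 = 11)
108*u(-8) + t = 108*11 + 10 = 1188 + 10 = 1198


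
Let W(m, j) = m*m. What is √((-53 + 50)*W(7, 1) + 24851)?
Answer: 8*√386 ≈ 157.18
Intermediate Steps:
W(m, j) = m²
√((-53 + 50)*W(7, 1) + 24851) = √((-53 + 50)*7² + 24851) = √(-3*49 + 24851) = √(-147 + 24851) = √24704 = 8*√386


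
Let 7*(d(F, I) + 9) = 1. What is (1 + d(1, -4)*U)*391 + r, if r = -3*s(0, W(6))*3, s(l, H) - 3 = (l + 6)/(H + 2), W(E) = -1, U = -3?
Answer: 74896/7 ≈ 10699.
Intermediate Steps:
d(F, I) = -62/7 (d(F, I) = -9 + (⅐)*1 = -9 + ⅐ = -62/7)
s(l, H) = 3 + (6 + l)/(2 + H) (s(l, H) = 3 + (l + 6)/(H + 2) = 3 + (6 + l)/(2 + H))
r = -81 (r = -3*(12 + 0 + 3*(-1))/(2 - 1)*3 = -3*(12 + 0 - 3)/1*3 = -3*9*3 = -27*3 = -81)
(1 + d(1, -4)*U)*391 + r = (1 - 62/7*(-3))*391 - 81 = (1 + 186/7)*391 - 81 = (193/7)*391 - 81 = 75463/7 - 81 = 74896/7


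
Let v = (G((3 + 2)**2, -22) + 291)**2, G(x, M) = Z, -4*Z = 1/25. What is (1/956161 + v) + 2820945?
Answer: 27782406970255961/9561610000 ≈ 2.9056e+6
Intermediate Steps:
Z = -1/100 (Z = -1/4/25 = -1/4*1/25 = -1/100 ≈ -0.010000)
G(x, M) = -1/100
v = 846751801/10000 (v = (-1/100 + 291)**2 = (29099/100)**2 = 846751801/10000 ≈ 84675.)
(1/956161 + v) + 2820945 = (1/956161 + 846751801/10000) + 2820945 = 809631048805961/9561610000 + 2820945 = 27782406970255961/9561610000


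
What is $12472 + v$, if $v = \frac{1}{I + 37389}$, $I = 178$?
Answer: $\frac{468535625}{37567} \approx 12472.0$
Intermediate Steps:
$v = \frac{1}{37567}$ ($v = \frac{1}{178 + 37389} = \frac{1}{37567} \approx 2.6619 \cdot 10^{-5}$)
$12472 + v = 12472 + \frac{1}{37567} = \frac{468535625}{37567}$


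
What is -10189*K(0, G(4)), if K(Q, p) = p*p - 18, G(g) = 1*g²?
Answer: -2424982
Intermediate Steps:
G(g) = g²
K(Q, p) = -18 + p² (K(Q, p) = p² - 18 = -18 + p²)
-10189*K(0, G(4)) = -10189*(-18 + (4²)²) = -10189*(-18 + 16²) = -10189*(-18 + 256) = -10189*238 = -2424982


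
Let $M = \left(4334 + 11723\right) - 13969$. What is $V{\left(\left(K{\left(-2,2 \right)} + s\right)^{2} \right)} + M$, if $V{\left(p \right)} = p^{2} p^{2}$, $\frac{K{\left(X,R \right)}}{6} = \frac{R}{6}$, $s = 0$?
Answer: $2344$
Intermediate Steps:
$K{\left(X,R \right)} = R$ ($K{\left(X,R \right)} = 6 \frac{R}{6} = R$)
$V{\left(p \right)} = p^{4}$
$M = 2088$ ($M = 16057 - 13969 = 2088$)
$V{\left(\left(K{\left(-2,2 \right)} + s\right)^{2} \right)} + M = \left(\left(2 + 0\right)^{2}\right)^{4} + 2088 = \left(2^{2}\right)^{4} + 2088 = 4^{4} + 2088 = 256 + 2088 = 2344$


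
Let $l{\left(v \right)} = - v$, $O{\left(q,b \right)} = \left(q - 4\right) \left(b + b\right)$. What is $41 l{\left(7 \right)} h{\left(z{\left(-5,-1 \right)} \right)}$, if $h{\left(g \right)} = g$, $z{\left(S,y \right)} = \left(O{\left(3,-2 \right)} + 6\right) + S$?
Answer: $-1435$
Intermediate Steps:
$O{\left(q,b \right)} = 2 b \left(-4 + q\right)$ ($O{\left(q,b \right)} = \left(-4 + q\right) 2 b = 2 b \left(-4 + q\right)$)
$z{\left(S,y \right)} = 10 + S$ ($z{\left(S,y \right)} = \left(2 \left(-2\right) \left(-4 + 3\right) + 6\right) + S = \left(2 \left(-2\right) \left(-1\right) + 6\right) + S = \left(4 + 6\right) + S = 10 + S$)
$41 l{\left(7 \right)} h{\left(z{\left(-5,-1 \right)} \right)} = 41 \left(\left(-1\right) 7\right) \left(10 - 5\right) = 41 \left(-7\right) 5 = \left(-287\right) 5 = -1435$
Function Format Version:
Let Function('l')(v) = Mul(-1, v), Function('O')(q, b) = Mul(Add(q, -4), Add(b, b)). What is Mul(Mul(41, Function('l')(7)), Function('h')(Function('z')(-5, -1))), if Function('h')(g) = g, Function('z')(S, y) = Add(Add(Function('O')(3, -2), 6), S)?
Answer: -1435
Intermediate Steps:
Function('O')(q, b) = Mul(2, b, Add(-4, q)) (Function('O')(q, b) = Mul(Add(-4, q), Mul(2, b)) = Mul(2, b, Add(-4, q)))
Function('z')(S, y) = Add(10, S) (Function('z')(S, y) = Add(Add(Mul(2, -2, Add(-4, 3)), 6), S) = Add(Add(Mul(2, -2, -1), 6), S) = Add(Add(4, 6), S) = Add(10, S))
Mul(Mul(41, Function('l')(7)), Function('h')(Function('z')(-5, -1))) = Mul(Mul(41, Mul(-1, 7)), Add(10, -5)) = Mul(Mul(41, -7), 5) = Mul(-287, 5) = -1435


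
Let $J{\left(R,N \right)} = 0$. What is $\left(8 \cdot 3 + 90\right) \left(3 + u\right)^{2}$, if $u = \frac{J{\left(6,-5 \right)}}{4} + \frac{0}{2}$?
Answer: $1026$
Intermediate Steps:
$u = 0$ ($u = \frac{0}{4} + \frac{0}{2} = 0 \cdot \frac{1}{4} + 0 \cdot \frac{1}{2} = 0 + 0 = 0$)
$\left(8 \cdot 3 + 90\right) \left(3 + u\right)^{2} = \left(8 \cdot 3 + 90\right) \left(3 + 0\right)^{2} = \left(24 + 90\right) 3^{2} = 114 \cdot 9 = 1026$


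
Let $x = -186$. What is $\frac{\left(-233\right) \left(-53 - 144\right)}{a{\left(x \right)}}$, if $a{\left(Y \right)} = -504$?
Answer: $- \frac{45901}{504} \approx -91.073$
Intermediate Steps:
$\frac{\left(-233\right) \left(-53 - 144\right)}{a{\left(x \right)}} = \frac{\left(-233\right) \left(-53 - 144\right)}{-504} = \left(-233\right) \left(-197\right) \left(- \frac{1}{504}\right) = 45901 \left(- \frac{1}{504}\right) = - \frac{45901}{504}$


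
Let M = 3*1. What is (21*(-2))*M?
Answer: -126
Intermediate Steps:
M = 3
(21*(-2))*M = (21*(-2))*3 = -42*3 = -126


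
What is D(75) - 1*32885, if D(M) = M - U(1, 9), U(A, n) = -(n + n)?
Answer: -32792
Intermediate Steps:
U(A, n) = -2*n
D(M) = 18 + M (D(M) = M - (-2)*9 = M - 1*(-18) = M + 18 = 18 + M)
D(75) - 1*32885 = (18 + 75) - 1*32885 = 93 - 32885 = -32792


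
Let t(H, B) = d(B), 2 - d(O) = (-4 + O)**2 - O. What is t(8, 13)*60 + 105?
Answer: -3855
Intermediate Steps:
d(O) = 2 + O - (-4 + O)**2 (d(O) = 2 - ((-4 + O)**2 - O) = 2 + (O - (-4 + O)**2) = 2 + O - (-4 + O)**2)
t(H, B) = 2 + B - (-4 + B)**2
t(8, 13)*60 + 105 = (2 + 13 - (-4 + 13)**2)*60 + 105 = (2 + 13 - 1*9**2)*60 + 105 = (2 + 13 - 1*81)*60 + 105 = (2 + 13 - 81)*60 + 105 = -66*60 + 105 = -3960 + 105 = -3855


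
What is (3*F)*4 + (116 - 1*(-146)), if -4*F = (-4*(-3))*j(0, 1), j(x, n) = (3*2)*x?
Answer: 262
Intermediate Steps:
j(x, n) = 6*x
F = 0 (F = -(-4*(-3))*6*0/4 = -3*0 = -1/4*0 = 0)
(3*F)*4 + (116 - 1*(-146)) = (3*0)*4 + (116 - 1*(-146)) = 0*4 + (116 + 146) = 0 + 262 = 262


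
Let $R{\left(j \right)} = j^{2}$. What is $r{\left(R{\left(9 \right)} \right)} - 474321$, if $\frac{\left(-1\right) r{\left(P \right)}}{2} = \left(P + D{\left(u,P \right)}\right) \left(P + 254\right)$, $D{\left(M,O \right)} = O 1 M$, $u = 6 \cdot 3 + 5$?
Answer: $-1776801$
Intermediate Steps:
$u = 23$ ($u = 18 + 5 = 23$)
$D{\left(M,O \right)} = M O$ ($D{\left(M,O \right)} = O M = M O$)
$r{\left(P \right)} = - 48 P \left(254 + P\right)$ ($r{\left(P \right)} = - 2 \left(P + 23 P\right) \left(P + 254\right) = - 2 \cdot 24 P \left(254 + P\right) = - 48 P \left(254 + P\right)$)
$r{\left(R{\left(9 \right)} \right)} - 474321 = 48 \cdot 9^{2} \left(-254 - 9^{2}\right) - 474321 = 48 \cdot 81 \left(-254 - 81\right) - 474321 = 48 \cdot 81 \left(-335\right) - 474321 = -1302480 - 474321 = -1776801$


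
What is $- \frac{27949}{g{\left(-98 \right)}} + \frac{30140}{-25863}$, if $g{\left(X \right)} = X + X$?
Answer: $\frac{716937547}{5069148} \approx 141.43$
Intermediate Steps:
$g{\left(X \right)} = 2 X$
$- \frac{27949}{g{\left(-98 \right)}} + \frac{30140}{-25863} = - \frac{27949}{2 \left(-98\right)} + \frac{30140}{-25863} = - \frac{27949}{-196} + 30140 \left(- \frac{1}{25863}\right) = \left(-27949\right) \left(- \frac{1}{196}\right) - \frac{30140}{25863} = \frac{27949}{196} - \frac{30140}{25863} = \frac{716937547}{5069148}$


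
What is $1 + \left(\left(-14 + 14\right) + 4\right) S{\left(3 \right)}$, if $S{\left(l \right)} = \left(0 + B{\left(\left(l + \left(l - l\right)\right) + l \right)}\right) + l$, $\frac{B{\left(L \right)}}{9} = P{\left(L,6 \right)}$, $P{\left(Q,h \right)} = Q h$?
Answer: $1309$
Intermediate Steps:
$B{\left(L \right)} = 54 L$ ($B{\left(L \right)} = 9 L 6 = 9 \cdot 6 L = 54 L$)
$S{\left(l \right)} = 109 l$ ($S{\left(l \right)} = \left(0 + 54 \left(\left(l + \left(l - l\right)\right) + l\right)\right) + l = \left(0 + 54 \left(\left(l + 0\right) + l\right)\right) + l = \left(0 + 54 \left(l + l\right)\right) + l = \left(0 + 54 \cdot 2 l\right) + l = \left(0 + 108 l\right) + l = 108 l + l = 109 l$)
$1 + \left(\left(-14 + 14\right) + 4\right) S{\left(3 \right)} = 1 + \left(\left(-14 + 14\right) + 4\right) 109 \cdot 3 = 1 + \left(0 + 4\right) 327 = 1 + 4 \cdot 327 = 1 + 1308 = 1309$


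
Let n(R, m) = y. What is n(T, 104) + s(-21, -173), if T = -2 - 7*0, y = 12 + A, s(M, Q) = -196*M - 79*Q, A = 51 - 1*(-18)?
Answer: 17864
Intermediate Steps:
A = 69 (A = 51 + 18 = 69)
y = 81 (y = 12 + 69 = 81)
T = -2 (T = -2 + 0 = -2)
n(R, m) = 81
n(T, 104) + s(-21, -173) = 81 + (-196*(-21) - 79*(-173)) = 81 + (4116 + 13667) = 81 + 17783 = 17864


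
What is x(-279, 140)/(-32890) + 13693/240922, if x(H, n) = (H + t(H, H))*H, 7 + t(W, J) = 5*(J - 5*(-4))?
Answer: -2405002057/180089195 ≈ -13.355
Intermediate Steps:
t(W, J) = 93 + 5*J (t(W, J) = -7 + 5*(J - 5*(-4)) = -7 + 5*(J + 20) = -7 + 5*(20 + J) = -7 + (100 + 5*J) = 93 + 5*J)
x(H, n) = H*(93 + 6*H) (x(H, n) = (H + (93 + 5*H))*H = (93 + 6*H)*H = H*(93 + 6*H))
x(-279, 140)/(-32890) + 13693/240922 = (3*(-279)*(31 + 2*(-279)))/(-32890) + 13693/240922 = (3*(-279)*(31 - 558))*(-1/32890) + 13693*(1/240922) = (3*(-279)*(-527))*(-1/32890) + 13693/240922 = 441099*(-1/32890) + 13693/240922 = -441099/32890 + 13693/240922 = -2405002057/180089195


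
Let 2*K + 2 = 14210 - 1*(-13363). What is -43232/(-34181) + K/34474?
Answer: 560452041/336673084 ≈ 1.6647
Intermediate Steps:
K = 27571/2 (K = -1 + (14210 - 1*(-13363))/2 = -1 + (14210 + 13363)/2 = -1 + (½)*27573 = -1 + 27573/2 = 27571/2 ≈ 13786.)
-43232/(-34181) + K/34474 = -43232/(-34181) + (27571/2)/34474 = -43232*(-1/34181) + (27571/2)*(1/34474) = 6176/4883 + 27571/68948 = 560452041/336673084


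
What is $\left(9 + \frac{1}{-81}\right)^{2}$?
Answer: $\frac{529984}{6561} \approx 80.778$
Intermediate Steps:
$\left(9 + \frac{1}{-81}\right)^{2} = \left(9 - \frac{1}{81}\right)^{2} = \left(\frac{728}{81}\right)^{2} = \frac{529984}{6561}$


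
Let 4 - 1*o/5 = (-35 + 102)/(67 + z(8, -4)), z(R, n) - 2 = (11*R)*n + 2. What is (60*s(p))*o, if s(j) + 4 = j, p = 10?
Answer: 2143800/281 ≈ 7629.2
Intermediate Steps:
s(j) = -4 + j
z(R, n) = 4 + 11*R*n (z(R, n) = 2 + ((11*R)*n + 2) = 2 + (11*R*n + 2) = 2 + (2 + 11*R*n) = 4 + 11*R*n)
o = 5955/281 (o = 20 - 5*(-35 + 102)/(67 + (4 + 11*8*(-4))) = 20 - 335/(67 + (4 - 352)) = 20 - 335/(67 - 348) = 20 - 335/(-281) = 20 - 335*(-1)/281 = 20 - 5*(-67/281) = 20 + 335/281 = 5955/281 ≈ 21.192)
(60*s(p))*o = (60*(-4 + 10))*(5955/281) = (60*6)*(5955/281) = 360*(5955/281) = 2143800/281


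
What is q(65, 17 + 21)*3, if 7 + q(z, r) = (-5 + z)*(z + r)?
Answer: 18519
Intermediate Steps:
q(z, r) = -7 + (-5 + z)*(r + z) (q(z, r) = -7 + (-5 + z)*(z + r) = -7 + (-5 + z)*(r + z))
q(65, 17 + 21)*3 = (-7 + 65**2 - 5*(17 + 21) - 5*65 + (17 + 21)*65)*3 = (-7 + 4225 - 5*38 - 325 + 38*65)*3 = (-7 + 4225 - 190 - 325 + 2470)*3 = 6173*3 = 18519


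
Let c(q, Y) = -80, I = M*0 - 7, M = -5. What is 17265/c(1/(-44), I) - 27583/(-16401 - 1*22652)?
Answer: -134408681/624848 ≈ -215.11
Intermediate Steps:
I = -7 (I = -5*0 - 7 = 0 - 7 = -7)
17265/c(1/(-44), I) - 27583/(-16401 - 1*22652) = 17265/(-80) - 27583/(-16401 - 1*22652) = 17265*(-1/80) - 27583/(-16401 - 22652) = -3453/16 - 27583/(-39053) = -3453/16 - 27583*(-1/39053) = -3453/16 + 27583/39053 = -134408681/624848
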